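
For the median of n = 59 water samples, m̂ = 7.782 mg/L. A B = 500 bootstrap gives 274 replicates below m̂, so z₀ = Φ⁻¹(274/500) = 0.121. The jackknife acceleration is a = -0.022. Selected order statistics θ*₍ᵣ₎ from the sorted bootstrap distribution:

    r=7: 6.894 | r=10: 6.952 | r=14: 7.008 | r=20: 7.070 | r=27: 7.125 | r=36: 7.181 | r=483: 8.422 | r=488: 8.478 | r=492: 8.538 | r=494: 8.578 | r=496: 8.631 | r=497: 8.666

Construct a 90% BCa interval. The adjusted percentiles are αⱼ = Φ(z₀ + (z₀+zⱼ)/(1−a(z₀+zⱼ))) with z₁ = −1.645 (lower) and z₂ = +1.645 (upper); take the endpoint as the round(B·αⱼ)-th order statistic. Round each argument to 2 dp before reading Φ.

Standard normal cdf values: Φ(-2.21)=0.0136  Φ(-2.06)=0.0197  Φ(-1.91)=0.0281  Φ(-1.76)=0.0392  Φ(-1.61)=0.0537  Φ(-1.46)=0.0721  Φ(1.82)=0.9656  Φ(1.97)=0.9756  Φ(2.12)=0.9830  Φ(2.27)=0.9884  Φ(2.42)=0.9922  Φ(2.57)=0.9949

(7.181, 8.422)

Lower: z₀ + z₁ = 0.121 + (-1.645) = -1.524; 1 − a(z₀+z₁) = 1 − (-0.022)(-1.524) = 0.9665; argument = 0.121 + (-1.524)/0.9665 = -1.4559 → -1.46.
α₁ = Φ(-1.46) = 0.0721; rank = round(500 × 0.0721) = 36; θ*₍36₎ = 7.181.
Upper: z₀ + z₂ = 1.766; 1 − a(z₀+z₂) = 1.0389; argument = 1.8210 → 1.82; α₂ = 0.9656; rank = 483; θ*₍483₎ = 8.422.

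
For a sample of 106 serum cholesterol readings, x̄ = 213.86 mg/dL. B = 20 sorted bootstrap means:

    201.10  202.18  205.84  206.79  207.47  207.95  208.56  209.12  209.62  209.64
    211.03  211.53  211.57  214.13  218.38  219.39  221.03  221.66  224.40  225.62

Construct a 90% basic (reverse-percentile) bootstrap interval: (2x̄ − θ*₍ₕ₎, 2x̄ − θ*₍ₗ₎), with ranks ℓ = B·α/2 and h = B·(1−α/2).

(203.32, 226.62)

Percentile endpoints at ranks 1 and 19: θ*₍1₎ = 201.10, θ*₍19₎ = 224.40.
Basic interval reflects these around x̄:
  lower = 2 × 213.86 − 224.40 = 203.32
  upper = 2 × 213.86 − 201.10 = 226.62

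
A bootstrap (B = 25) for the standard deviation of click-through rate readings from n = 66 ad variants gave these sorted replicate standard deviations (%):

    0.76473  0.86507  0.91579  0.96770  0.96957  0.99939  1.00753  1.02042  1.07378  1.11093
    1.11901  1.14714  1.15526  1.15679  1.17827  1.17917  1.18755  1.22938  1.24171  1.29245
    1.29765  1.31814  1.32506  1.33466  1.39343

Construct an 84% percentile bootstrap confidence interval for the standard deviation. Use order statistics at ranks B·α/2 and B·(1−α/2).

α = 0.16; lower rank = 25 × 0.080 = 2; upper rank = 25 × 0.920 = 23.
The 2nd smallest replicate is 0.86507; the 23rd is 1.32506.

(0.86507, 1.32506)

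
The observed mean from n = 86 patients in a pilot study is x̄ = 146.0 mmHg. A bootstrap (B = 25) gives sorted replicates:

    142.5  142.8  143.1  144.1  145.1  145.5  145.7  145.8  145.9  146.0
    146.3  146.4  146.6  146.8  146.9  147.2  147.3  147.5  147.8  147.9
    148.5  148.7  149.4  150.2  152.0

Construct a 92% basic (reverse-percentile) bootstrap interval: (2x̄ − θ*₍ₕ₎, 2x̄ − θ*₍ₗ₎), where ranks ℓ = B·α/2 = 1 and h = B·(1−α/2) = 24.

(141.8, 149.5)

Percentile endpoints at ranks 1 and 24: θ*₍1₎ = 142.5, θ*₍24₎ = 150.2.
Basic interval reflects these around x̄:
  lower = 2 × 146.0 − 150.2 = 141.8
  upper = 2 × 146.0 − 142.5 = 149.5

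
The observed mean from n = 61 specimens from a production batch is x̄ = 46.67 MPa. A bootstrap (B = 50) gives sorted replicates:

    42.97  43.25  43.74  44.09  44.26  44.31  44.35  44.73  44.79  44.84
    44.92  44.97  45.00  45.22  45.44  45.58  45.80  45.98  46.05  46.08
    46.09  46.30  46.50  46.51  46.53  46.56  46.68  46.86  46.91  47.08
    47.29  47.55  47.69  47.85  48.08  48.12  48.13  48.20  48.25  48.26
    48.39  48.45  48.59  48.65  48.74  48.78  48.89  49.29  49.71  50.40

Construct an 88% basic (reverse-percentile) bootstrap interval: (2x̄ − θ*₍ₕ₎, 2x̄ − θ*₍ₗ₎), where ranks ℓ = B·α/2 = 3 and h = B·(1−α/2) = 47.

Percentile endpoints at ranks 3 and 47: θ*₍3₎ = 43.74, θ*₍47₎ = 48.89.
Basic interval reflects these around x̄:
  lower = 2 × 46.67 − 48.89 = 44.45
  upper = 2 × 46.67 − 43.74 = 49.60

(44.45, 49.60)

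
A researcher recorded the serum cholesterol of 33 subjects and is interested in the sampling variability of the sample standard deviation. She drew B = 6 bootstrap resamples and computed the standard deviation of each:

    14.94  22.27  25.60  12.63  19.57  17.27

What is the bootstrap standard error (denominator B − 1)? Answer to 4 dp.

Bootstrap SE is the standard deviation of the 6 replicate standard deviations.
Mean of replicates: (14.94 + 22.27 + 25.60 + 12.63 + 19.57 + 17.27) / 6 = 112.28000 / 6 = 18.71333
Sum of squared deviations: (−3.77333)² + (+3.55667)² + (+6.88667)² + (−6.08333)² + (+0.85667)² + (−1.44333)² = 114.13813
Variance = 114.13813 / 5 = 22.82763
SE* = √22.82763

SE* = 4.7778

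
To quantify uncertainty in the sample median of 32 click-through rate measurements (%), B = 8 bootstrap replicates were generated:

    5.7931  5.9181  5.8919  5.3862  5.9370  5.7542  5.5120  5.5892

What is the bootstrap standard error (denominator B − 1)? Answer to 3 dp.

SE* = 0.205

Bootstrap SE is the standard deviation of the 8 replicate medians.
Mean of replicates: (5.7931 + 5.9181 + 5.8919 + 5.3862 + 5.9370 + 5.7542 + 5.5120 + 5.5892) / 8 = 45.78170 / 8 = 5.72271
Sum of squared deviations: (+0.07039)² + (+0.19539)² + (+0.16919)² + (−0.33651)² + (+0.21429)² + (+0.03149)² + (−0.21071)² + (−0.13351)² = 0.29413
Variance = 0.29413 / 7 = 0.04202
SE* = √0.04202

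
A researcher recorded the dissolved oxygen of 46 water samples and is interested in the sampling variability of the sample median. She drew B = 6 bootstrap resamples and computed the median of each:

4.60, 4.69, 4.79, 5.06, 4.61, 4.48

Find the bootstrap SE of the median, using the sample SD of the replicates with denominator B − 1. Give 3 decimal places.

Bootstrap SE is the standard deviation of the 6 replicate medians.
Mean of replicates: (4.60 + 4.69 + 4.79 + 5.06 + 4.61 + 4.48) / 6 = 28.2300 / 6 = 4.7050
Sum of squared deviations: (−0.1050)² + (−0.0150)² + (+0.0850)² + (+0.3550)² + (−0.0950)² + (−0.2250)² = 0.2041
Variance = 0.2041 / 5 = 0.0408
SE* = √0.0408

SE* = 0.202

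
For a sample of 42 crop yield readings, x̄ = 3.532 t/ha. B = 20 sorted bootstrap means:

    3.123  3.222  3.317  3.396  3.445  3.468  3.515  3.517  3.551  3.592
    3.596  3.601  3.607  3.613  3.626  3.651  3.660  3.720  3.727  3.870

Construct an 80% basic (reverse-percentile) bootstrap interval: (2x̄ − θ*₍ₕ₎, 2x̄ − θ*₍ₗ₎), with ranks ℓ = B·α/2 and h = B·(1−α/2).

(3.344, 3.842)

Percentile endpoints at ranks 2 and 18: θ*₍2₎ = 3.222, θ*₍18₎ = 3.720.
Basic interval reflects these around x̄:
  lower = 2 × 3.532 − 3.720 = 3.344
  upper = 2 × 3.532 − 3.222 = 3.842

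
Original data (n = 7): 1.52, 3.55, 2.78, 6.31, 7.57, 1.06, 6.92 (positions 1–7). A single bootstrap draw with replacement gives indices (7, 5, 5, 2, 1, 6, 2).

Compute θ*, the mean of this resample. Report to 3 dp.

Resample values: 6.92, 7.57, 7.57, 3.55, 1.52, 1.06, 3.55.
Mean = (6.92 + 7.57 + 7.57 + 3.55 + 1.52 + 1.06 + 3.55) / 7 = 31.740 / 7 = 4.534

θ* = 4.534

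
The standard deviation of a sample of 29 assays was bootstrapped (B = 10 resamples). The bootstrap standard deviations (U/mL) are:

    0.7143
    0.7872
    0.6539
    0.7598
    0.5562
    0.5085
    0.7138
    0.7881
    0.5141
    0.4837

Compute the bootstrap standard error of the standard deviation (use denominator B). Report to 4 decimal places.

Bootstrap SE is the standard deviation of the 10 replicate standard deviations.
Mean of replicates: (0.7143 + 0.7872 + 0.6539 + 0.7598 + 0.5562 + 0.5085 + 0.7138 + 0.7881 + 0.5141 + 0.4837) / 10 = 6.47960 / 10 = 0.64796
Sum of squared deviations: (+0.06634)² + (+0.13924)² + (+0.00594)² + (+0.11184)² + (−0.09176)² + (−0.13946)² + (+0.06584)² + (+0.14014)² + (−0.13386)² + (−0.16426)² = 0.13308
Variance = 0.13308 / 10 = 0.01331
SE* = √0.01331

SE* = 0.1154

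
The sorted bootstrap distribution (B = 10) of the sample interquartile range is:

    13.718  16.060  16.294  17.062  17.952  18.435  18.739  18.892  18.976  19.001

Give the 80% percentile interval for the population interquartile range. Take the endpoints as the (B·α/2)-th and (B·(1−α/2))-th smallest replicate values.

(13.718, 18.976)

α = 0.20; lower rank = 10 × 0.100 = 1; upper rank = 10 × 0.900 = 9.
The 1st smallest replicate is 13.718; the 9th is 18.976.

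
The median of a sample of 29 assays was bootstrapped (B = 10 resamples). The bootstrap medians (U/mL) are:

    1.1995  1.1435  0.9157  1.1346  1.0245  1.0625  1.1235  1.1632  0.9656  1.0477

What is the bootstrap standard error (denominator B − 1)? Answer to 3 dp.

SE* = 0.091

Bootstrap SE is the standard deviation of the 10 replicate medians.
Mean of replicates: (1.1995 + 1.1435 + 0.9157 + 1.1346 + 1.0245 + 1.0625 + 1.1235 + 1.1632 + 0.9656 + 1.0477) / 10 = 10.78030 / 10 = 1.07803
Sum of squared deviations: (+0.12147)² + (+0.06547)² + (−0.16233)² + (+0.05657)² + (−0.05353)² + (−0.01553)² + (+0.04547)² + (+0.08517)² + (−0.11243)² + (−0.03033)² = 0.07458
Variance = 0.07458 / 9 = 0.00829
SE* = √0.00829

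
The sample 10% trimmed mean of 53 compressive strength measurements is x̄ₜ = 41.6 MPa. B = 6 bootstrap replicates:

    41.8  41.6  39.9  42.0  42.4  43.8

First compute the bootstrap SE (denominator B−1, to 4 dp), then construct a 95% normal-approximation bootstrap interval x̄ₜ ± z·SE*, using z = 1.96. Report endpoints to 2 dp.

(39.13, 44.07)

Mean of replicates = 41.9167; sum of squared deviations = 7.9683; SE* = √(7.9683/5) = 1.2624
Margin = 1.96 × 1.2624 = 2.474
Interval: 41.6 ± 2.474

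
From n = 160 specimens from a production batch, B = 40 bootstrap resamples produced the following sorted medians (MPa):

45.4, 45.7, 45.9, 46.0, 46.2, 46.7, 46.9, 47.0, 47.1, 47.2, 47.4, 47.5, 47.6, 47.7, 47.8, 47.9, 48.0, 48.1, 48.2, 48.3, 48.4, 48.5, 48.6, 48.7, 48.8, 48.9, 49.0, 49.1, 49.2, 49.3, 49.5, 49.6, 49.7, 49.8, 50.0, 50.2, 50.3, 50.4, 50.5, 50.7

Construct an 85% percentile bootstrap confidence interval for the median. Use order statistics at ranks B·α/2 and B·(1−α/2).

(45.9, 50.3)

α = 0.15; lower rank = 40 × 0.075 = 3; upper rank = 40 × 0.925 = 37.
The 3rd smallest replicate is 45.9; the 37th is 50.3.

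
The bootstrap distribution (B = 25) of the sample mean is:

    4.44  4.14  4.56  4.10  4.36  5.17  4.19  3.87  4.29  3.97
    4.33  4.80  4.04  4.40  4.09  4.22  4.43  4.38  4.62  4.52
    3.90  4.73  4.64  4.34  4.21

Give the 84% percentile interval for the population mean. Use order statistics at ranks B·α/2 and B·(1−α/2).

(3.90, 4.73)

Sorted replicates: 3.87, 3.90, 3.97, 4.04, 4.09, 4.10, 4.14, 4.19, 4.21, 4.22, 4.29, 4.33, 4.34, 4.36, 4.38, 4.40, 4.43, 4.44, 4.52, 4.56, 4.62, 4.64, 4.73, 4.80, 5.17
α = 0.16; lower rank = 25 × 0.080 = 2; upper rank = 25 × 0.920 = 23.
The 2nd smallest replicate is 3.90; the 23rd is 4.73.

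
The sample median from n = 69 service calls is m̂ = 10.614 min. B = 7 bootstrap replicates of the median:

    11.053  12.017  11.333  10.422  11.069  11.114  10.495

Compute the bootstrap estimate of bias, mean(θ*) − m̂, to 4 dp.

bias = +0.4579

mean(θ*) = (11.053 + 12.017 + 11.333 + 10.422 + 11.069 + 11.114 + 10.495) / 7 = 11.07186
bias = 11.07186 − 10.614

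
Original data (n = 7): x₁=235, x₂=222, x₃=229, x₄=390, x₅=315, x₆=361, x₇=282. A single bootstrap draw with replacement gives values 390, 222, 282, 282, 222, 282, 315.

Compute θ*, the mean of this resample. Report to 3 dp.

Mean = (390 + 222 + 282 + 282 + 222 + 282 + 315) / 7 = 1995.0 / 7 = 285.000

θ* = 285.000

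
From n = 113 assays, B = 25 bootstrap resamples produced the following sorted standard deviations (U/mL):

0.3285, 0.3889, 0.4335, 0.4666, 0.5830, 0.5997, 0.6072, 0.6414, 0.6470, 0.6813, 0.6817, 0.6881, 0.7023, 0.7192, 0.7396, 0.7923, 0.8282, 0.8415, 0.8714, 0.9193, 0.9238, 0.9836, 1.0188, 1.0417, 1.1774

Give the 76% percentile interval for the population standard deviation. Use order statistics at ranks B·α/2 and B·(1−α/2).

(0.4335, 0.9836)

α = 0.24; lower rank = 25 × 0.120 = 3; upper rank = 25 × 0.880 = 22.
The 3rd smallest replicate is 0.4335; the 22nd is 0.9836.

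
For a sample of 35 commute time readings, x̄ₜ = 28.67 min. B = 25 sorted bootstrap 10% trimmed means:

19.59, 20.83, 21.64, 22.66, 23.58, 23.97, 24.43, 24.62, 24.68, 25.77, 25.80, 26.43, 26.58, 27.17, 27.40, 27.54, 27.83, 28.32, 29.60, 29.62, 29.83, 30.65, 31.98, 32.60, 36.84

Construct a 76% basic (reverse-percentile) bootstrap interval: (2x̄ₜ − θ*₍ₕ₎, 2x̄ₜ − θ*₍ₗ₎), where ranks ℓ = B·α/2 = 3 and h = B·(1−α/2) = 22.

(26.69, 35.70)

Percentile endpoints at ranks 3 and 22: θ*₍3₎ = 21.64, θ*₍22₎ = 30.65.
Basic interval reflects these around x̄ₜ:
  lower = 2 × 28.67 − 30.65 = 26.69
  upper = 2 × 28.67 − 21.64 = 35.70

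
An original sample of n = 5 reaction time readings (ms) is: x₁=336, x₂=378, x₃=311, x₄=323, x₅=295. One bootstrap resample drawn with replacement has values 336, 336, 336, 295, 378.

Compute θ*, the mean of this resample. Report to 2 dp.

θ* = 336.20

Mean = (336 + 336 + 336 + 295 + 378) / 5 = 1681.0 / 5 = 336.20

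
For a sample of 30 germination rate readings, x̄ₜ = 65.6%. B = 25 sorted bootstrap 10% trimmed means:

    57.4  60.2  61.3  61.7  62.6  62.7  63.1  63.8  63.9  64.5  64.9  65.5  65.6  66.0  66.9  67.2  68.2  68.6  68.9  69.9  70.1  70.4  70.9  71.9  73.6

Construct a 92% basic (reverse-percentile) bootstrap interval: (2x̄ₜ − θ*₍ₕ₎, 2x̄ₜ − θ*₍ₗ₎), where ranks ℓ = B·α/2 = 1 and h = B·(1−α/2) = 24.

(59.3, 73.8)

Percentile endpoints at ranks 1 and 24: θ*₍1₎ = 57.4, θ*₍24₎ = 71.9.
Basic interval reflects these around x̄ₜ:
  lower = 2 × 65.6 − 71.9 = 59.3
  upper = 2 × 65.6 − 57.4 = 73.8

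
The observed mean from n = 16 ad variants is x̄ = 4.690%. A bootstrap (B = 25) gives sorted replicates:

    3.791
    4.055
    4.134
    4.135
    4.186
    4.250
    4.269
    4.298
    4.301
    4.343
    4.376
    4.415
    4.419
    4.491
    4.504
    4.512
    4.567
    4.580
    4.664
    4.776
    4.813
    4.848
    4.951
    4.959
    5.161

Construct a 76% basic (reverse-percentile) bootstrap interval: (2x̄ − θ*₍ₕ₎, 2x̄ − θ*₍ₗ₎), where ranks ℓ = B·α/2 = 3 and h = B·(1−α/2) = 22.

Percentile endpoints at ranks 3 and 22: θ*₍3₎ = 4.134, θ*₍22₎ = 4.848.
Basic interval reflects these around x̄:
  lower = 2 × 4.690 − 4.848 = 4.532
  upper = 2 × 4.690 − 4.134 = 5.246

(4.532, 5.246)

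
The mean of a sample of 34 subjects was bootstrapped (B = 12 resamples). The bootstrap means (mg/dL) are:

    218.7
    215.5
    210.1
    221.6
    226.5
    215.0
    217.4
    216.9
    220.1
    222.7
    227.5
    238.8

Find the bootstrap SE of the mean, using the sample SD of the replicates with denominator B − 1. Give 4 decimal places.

SE* = 7.4675

Bootstrap SE is the standard deviation of the 12 replicate means.
Mean of replicates: (218.7 + 215.5 + 210.1 + 221.6 + 226.5 + 215.0 + 217.4 + 216.9 + 220.1 + 222.7 + 227.5 + 238.8) / 12 = 2650.80000 / 12 = 220.90000
Sum of squared deviations: (−2.20000)² + (−5.40000)² + (−10.80000)² + (+0.70000)² + (+5.60000)² + (−5.90000)² + (−3.50000)² + (−4.00000)² + (−0.80000)² + (+1.80000)² + (+6.60000)² + (+17.90000)² = 613.40000
Variance = 613.40000 / 11 = 55.76364
SE* = √55.76364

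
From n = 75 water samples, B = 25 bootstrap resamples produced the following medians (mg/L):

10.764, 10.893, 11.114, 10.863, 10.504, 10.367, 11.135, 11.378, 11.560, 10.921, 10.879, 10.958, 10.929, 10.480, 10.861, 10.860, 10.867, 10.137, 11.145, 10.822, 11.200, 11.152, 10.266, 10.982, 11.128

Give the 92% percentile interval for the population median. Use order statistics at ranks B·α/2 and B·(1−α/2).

Sorted replicates: 10.137, 10.266, 10.367, 10.480, 10.504, 10.764, 10.822, 10.860, 10.861, 10.863, 10.867, 10.879, 10.893, 10.921, 10.929, 10.958, 10.982, 11.114, 11.128, 11.135, 11.145, 11.152, 11.200, 11.378, 11.560
α = 0.08; lower rank = 25 × 0.040 = 1; upper rank = 25 × 0.960 = 24.
The 1st smallest replicate is 10.137; the 24th is 11.378.

(10.137, 11.378)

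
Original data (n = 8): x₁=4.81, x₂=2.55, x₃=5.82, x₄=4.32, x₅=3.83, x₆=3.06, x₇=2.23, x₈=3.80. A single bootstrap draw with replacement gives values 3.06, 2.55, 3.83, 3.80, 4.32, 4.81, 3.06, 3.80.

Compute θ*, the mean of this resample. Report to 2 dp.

Mean = (3.06 + 2.55 + 3.83 + 3.80 + 4.32 + 4.81 + 3.06 + 3.80) / 8 = 29.230 / 8 = 3.65

θ* = 3.65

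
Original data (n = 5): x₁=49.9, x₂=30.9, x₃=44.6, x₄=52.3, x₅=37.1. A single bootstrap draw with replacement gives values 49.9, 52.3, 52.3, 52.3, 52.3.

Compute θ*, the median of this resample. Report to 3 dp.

θ* = 52.300

Sorted: 49.9, 52.3, 52.3, 52.3, 52.3
Median = middle value = 52.300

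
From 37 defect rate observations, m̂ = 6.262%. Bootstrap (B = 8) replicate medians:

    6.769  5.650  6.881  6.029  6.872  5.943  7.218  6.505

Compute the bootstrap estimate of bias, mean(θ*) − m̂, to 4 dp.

bias = +0.2214

mean(θ*) = (6.769 + 5.650 + 6.881 + 6.029 + 6.872 + 5.943 + 7.218 + 6.505) / 8 = 6.48337
bias = 6.48337 − 6.262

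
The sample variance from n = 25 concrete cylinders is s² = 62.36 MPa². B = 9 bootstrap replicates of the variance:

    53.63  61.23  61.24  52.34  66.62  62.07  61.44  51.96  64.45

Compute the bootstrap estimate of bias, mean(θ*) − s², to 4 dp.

mean(θ*) = (53.63 + 61.23 + 61.24 + 52.34 + 66.62 + 62.07 + 61.44 + 51.96 + 64.45) / 9 = 59.44222
bias = 59.44222 − 62.36

bias = −2.9178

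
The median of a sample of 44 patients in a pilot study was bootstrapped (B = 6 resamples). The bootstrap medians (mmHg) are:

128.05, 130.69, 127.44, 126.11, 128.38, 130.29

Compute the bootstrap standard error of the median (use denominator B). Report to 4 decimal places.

SE* = 1.5839

Bootstrap SE is the standard deviation of the 6 replicate medians.
Mean of replicates: (128.05 + 130.69 + 127.44 + 126.11 + 128.38 + 130.29) / 6 = 770.96000 / 6 = 128.49333
Sum of squared deviations: (−0.44333)² + (+2.19667)² + (−1.05333)² + (−2.38333)² + (−0.11333)² + (+1.79667)² = 15.05253
Variance = 15.05253 / 6 = 2.50876
SE* = √2.50876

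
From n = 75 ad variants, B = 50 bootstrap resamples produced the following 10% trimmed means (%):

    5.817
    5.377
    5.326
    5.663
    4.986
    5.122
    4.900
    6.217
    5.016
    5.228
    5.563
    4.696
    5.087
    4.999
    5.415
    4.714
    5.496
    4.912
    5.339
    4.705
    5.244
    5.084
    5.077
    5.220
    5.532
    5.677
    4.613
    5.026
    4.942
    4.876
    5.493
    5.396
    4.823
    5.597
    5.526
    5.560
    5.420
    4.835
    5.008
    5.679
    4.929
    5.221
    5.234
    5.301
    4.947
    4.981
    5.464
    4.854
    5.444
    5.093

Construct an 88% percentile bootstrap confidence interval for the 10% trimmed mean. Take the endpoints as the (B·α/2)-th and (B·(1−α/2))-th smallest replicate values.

Sorted replicates: 4.613, 4.696, 4.705, 4.714, 4.823, 4.835, 4.854, 4.876, 4.900, 4.912, 4.929, 4.942, 4.947, 4.981, 4.986, 4.999, 5.008, 5.016, 5.026, 5.077, 5.084, 5.087, 5.093, 5.122, 5.220, 5.221, 5.228, 5.234, 5.244, 5.301, 5.326, 5.339, 5.377, 5.396, 5.415, 5.420, 5.444, 5.464, 5.493, 5.496, 5.526, 5.532, 5.560, 5.563, 5.597, 5.663, 5.677, 5.679, 5.817, 6.217
α = 0.12; lower rank = 50 × 0.060 = 3; upper rank = 50 × 0.940 = 47.
The 3rd smallest replicate is 4.705; the 47th is 5.677.

(4.705, 5.677)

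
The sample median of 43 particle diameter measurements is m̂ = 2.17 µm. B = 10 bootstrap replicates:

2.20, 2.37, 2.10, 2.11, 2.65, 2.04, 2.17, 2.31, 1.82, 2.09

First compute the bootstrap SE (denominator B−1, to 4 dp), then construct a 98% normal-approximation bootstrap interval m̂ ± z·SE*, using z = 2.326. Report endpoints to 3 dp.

Mean of replicates = 2.1860; sum of squared deviations = 0.4426; SE* = √(0.4426/9) = 0.2218
Margin = 2.326 × 0.2218 = 0.5159
Interval: 2.17 ± 0.5159

(1.654, 2.686)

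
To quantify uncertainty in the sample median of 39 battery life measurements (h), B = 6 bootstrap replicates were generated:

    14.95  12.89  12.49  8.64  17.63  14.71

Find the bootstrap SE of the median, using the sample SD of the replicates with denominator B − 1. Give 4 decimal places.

Bootstrap SE is the standard deviation of the 6 replicate medians.
Mean of replicates: (14.95 + 12.89 + 12.49 + 8.64 + 17.63 + 14.71) / 6 = 81.31000 / 6 = 13.55167
Sum of squared deviations: (+1.39833)² + (−0.66167)² + (−1.06167)² + (−4.91167)² + (+4.07833)² + (+1.15833)² = 45.61928
Variance = 45.61928 / 5 = 9.12386
SE* = √9.12386

SE* = 3.0206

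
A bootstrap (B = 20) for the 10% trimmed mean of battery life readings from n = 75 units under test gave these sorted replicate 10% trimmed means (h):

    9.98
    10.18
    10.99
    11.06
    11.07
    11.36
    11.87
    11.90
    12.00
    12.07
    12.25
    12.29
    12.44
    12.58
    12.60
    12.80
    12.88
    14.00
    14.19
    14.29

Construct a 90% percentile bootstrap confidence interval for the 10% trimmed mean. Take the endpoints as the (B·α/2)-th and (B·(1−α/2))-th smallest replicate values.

α = 0.10; lower rank = 20 × 0.050 = 1; upper rank = 20 × 0.950 = 19.
The 1st smallest replicate is 9.98; the 19th is 14.19.

(9.98, 14.19)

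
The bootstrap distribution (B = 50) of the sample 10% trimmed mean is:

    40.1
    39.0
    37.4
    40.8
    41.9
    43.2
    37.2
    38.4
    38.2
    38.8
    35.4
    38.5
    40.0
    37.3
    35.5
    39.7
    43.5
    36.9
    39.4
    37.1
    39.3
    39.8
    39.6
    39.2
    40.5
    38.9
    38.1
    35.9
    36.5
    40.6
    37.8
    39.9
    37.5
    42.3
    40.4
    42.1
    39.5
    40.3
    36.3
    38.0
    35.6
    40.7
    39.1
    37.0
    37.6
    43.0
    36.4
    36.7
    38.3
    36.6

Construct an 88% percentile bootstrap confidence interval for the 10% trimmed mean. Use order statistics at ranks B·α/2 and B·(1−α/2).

(35.6, 42.3)

Sorted replicates: 35.4, 35.5, 35.6, 35.9, 36.3, 36.4, 36.5, 36.6, 36.7, 36.9, 37.0, 37.1, 37.2, 37.3, 37.4, 37.5, 37.6, 37.8, 38.0, 38.1, 38.2, 38.3, 38.4, 38.5, 38.8, 38.9, 39.0, 39.1, 39.2, 39.3, 39.4, 39.5, 39.6, 39.7, 39.8, 39.9, 40.0, 40.1, 40.3, 40.4, 40.5, 40.6, 40.7, 40.8, 41.9, 42.1, 42.3, 43.0, 43.2, 43.5
α = 0.12; lower rank = 50 × 0.060 = 3; upper rank = 50 × 0.940 = 47.
The 3rd smallest replicate is 35.6; the 47th is 42.3.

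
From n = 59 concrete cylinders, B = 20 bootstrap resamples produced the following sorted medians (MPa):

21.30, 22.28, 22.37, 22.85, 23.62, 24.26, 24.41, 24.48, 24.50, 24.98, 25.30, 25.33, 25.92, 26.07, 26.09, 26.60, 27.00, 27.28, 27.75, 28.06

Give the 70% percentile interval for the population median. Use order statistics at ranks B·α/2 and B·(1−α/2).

α = 0.30; lower rank = 20 × 0.150 = 3; upper rank = 20 × 0.850 = 17.
The 3rd smallest replicate is 22.37; the 17th is 27.00.

(22.37, 27.00)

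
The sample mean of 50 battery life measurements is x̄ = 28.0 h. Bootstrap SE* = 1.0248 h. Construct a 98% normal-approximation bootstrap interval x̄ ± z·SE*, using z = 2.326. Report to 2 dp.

Margin = 2.326 × 1.0248 = 2.384
Interval: 28.0 ± 2.384

(25.62, 30.38)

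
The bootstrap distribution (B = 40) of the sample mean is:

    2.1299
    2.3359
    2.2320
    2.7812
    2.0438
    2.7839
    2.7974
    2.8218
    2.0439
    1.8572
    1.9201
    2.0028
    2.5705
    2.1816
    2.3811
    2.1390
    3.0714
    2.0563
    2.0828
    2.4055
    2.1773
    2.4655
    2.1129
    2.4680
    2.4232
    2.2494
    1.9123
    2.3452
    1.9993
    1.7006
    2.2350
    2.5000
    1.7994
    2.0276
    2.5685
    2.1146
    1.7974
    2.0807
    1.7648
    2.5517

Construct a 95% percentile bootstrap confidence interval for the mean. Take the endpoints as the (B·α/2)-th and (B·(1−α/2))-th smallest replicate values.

(1.7006, 2.8218)

Sorted replicates: 1.7006, 1.7648, 1.7974, 1.7994, 1.8572, 1.9123, 1.9201, 1.9993, 2.0028, 2.0276, 2.0438, 2.0439, 2.0563, 2.0807, 2.0828, 2.1129, 2.1146, 2.1299, 2.1390, 2.1773, 2.1816, 2.2320, 2.2350, 2.2494, 2.3359, 2.3452, 2.3811, 2.4055, 2.4232, 2.4655, 2.4680, 2.5000, 2.5517, 2.5685, 2.5705, 2.7812, 2.7839, 2.7974, 2.8218, 3.0714
α = 0.05; lower rank = 40 × 0.025 = 1; upper rank = 40 × 0.975 = 39.
The 1st smallest replicate is 1.7006; the 39th is 2.8218.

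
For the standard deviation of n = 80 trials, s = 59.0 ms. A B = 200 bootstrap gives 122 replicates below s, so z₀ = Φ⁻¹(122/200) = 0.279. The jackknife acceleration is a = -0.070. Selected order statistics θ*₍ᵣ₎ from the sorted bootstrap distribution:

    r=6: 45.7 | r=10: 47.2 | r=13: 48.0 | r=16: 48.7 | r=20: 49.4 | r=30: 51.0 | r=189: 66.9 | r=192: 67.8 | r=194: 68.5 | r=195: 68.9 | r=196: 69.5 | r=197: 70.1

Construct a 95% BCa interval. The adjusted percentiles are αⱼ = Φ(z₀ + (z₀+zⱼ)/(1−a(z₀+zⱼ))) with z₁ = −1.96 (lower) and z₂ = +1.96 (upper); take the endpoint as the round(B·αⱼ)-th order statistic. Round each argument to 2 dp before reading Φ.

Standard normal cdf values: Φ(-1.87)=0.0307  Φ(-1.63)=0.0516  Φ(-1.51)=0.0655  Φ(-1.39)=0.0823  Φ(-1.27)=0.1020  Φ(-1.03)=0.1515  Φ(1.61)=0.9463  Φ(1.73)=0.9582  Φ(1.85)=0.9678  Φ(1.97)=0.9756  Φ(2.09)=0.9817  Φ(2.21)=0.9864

(47.2, 70.1)

Lower: z₀ + z₁ = 0.279 + (-1.960) = -1.681; 1 − a(z₀+z₁) = 1 − (-0.070)(-1.681) = 0.8823; argument = 0.279 + (-1.681)/0.8823 = -1.6262 → -1.63.
α₁ = Φ(-1.63) = 0.0516; rank = round(200 × 0.0516) = 10; θ*₍10₎ = 47.2.
Upper: z₀ + z₂ = 2.239; 1 − a(z₀+z₂) = 1.1567; argument = 2.2146 → 2.21; α₂ = 0.9864; rank = 197; θ*₍197₎ = 70.1.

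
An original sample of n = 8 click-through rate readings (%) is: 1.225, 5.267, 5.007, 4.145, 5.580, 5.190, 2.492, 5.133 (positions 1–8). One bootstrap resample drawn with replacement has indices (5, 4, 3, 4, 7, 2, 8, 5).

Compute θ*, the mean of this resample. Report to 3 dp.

θ* = 4.669

Resample values: 5.580, 4.145, 5.007, 4.145, 2.492, 5.267, 5.133, 5.580.
Mean = (5.580 + 4.145 + 5.007 + 4.145 + 2.492 + 5.267 + 5.133 + 5.580) / 8 = 37.3490 / 8 = 4.669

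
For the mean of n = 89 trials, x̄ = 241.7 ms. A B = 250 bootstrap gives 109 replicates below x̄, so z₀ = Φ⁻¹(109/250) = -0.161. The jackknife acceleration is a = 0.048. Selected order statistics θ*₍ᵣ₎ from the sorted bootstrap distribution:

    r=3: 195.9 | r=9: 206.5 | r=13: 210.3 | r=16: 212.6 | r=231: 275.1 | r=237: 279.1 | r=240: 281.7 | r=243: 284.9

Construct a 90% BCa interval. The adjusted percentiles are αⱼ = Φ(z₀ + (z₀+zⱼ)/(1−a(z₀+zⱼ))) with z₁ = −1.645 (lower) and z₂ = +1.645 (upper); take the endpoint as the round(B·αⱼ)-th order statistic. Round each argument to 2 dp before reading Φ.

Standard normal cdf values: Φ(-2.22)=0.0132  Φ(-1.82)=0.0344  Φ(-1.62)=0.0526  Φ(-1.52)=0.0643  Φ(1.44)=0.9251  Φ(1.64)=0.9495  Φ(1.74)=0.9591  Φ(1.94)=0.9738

Lower: z₀ + z₁ = -0.161 + (-1.645) = -1.806; 1 − a(z₀+z₁) = 1 − (0.048)(-1.806) = 1.0867; argument = -0.161 + (-1.806)/1.0867 = -1.8229 → -1.82.
α₁ = Φ(-1.82) = 0.0344; rank = round(250 × 0.0344) = 9; θ*₍9₎ = 206.5.
Upper: z₀ + z₂ = 1.484; 1 − a(z₀+z₂) = 0.9288; argument = 1.4368 → 1.44; α₂ = 0.9251; rank = 231; θ*₍231₎ = 275.1.

(206.5, 275.1)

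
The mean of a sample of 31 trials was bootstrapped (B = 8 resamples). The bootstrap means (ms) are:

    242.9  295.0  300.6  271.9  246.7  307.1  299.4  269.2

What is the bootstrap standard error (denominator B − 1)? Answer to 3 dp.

SE* = 25.132

Bootstrap SE is the standard deviation of the 8 replicate means.
Mean of replicates: (242.9 + 295.0 + 300.6 + 271.9 + 246.7 + 307.1 + 299.4 + 269.2) / 8 = 2232.8000 / 8 = 279.1000
Sum of squared deviations: (−36.2000)² + (+15.9000)² + (+21.5000)² + (−7.2000)² + (−32.4000)² + (+28.0000)² + (+20.3000)² + (−9.9000)² = 4421.2000
Variance = 4421.2000 / 7 = 631.6000
SE* = √631.6000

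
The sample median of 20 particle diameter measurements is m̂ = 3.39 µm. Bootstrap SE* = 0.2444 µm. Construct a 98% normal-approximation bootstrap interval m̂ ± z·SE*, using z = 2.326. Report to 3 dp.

Margin = 2.326 × 0.2444 = 0.5685
Interval: 3.39 ± 0.5685

(2.822, 3.958)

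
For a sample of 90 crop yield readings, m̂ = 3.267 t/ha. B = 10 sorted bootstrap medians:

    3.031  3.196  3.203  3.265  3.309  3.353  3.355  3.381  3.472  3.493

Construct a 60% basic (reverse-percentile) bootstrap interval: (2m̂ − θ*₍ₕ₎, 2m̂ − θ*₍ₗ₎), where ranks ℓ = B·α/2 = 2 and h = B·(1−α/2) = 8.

Percentile endpoints at ranks 2 and 8: θ*₍2₎ = 3.196, θ*₍8₎ = 3.381.
Basic interval reflects these around m̂:
  lower = 2 × 3.267 − 3.381 = 3.153
  upper = 2 × 3.267 − 3.196 = 3.338

(3.153, 3.338)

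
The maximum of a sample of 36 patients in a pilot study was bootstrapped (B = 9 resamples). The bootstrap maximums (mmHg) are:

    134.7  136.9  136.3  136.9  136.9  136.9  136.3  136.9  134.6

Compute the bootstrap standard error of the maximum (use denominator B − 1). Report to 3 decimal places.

Bootstrap SE is the standard deviation of the 9 replicate maximums.
Mean of replicates: (134.7 + 136.9 + 136.3 + 136.9 + 136.9 + 136.9 + 136.3 + 136.9 + 134.6) / 9 = 1226.4000 / 9 = 136.2667
Sum of squared deviations: (−1.5667)² + (+0.6333)² + (+0.0333)² + (+0.6333)² + (+0.6333)² + (+0.6333)² + (+0.0333)² + (+0.6333)² + (−1.6667)² = 7.2400
Variance = 7.2400 / 8 = 0.9050
SE* = √0.9050

SE* = 0.951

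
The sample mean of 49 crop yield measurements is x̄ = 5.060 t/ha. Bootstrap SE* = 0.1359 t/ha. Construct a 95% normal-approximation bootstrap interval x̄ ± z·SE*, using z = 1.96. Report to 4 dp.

(4.7936, 5.3264)

Margin = 1.96 × 0.1359 = 0.26636
Interval: 5.060 ± 0.26636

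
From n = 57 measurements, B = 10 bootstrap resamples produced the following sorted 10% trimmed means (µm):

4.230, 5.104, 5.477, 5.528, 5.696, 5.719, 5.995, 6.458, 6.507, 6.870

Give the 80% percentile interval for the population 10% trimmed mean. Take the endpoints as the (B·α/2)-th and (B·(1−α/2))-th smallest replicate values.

α = 0.20; lower rank = 10 × 0.100 = 1; upper rank = 10 × 0.900 = 9.
The 1st smallest replicate is 4.230; the 9th is 6.507.

(4.230, 6.507)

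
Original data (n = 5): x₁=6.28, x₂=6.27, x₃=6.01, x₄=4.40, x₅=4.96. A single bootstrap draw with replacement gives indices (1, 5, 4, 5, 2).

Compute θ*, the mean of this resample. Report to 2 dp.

Resample values: 6.28, 4.96, 4.40, 4.96, 6.27.
Mean = (6.28 + 4.96 + 4.40 + 4.96 + 6.27) / 5 = 26.870 / 5 = 5.37

θ* = 5.37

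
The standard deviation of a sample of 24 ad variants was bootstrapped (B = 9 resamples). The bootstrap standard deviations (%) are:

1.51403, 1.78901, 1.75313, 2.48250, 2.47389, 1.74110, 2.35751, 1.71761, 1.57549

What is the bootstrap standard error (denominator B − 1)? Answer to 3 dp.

SE* = 0.390

Bootstrap SE is the standard deviation of the 9 replicate standard deviations.
Mean of replicates: (1.51403 + 1.78901 + 1.75313 + 2.48250 + 2.47389 + 1.74110 + 2.35751 + 1.71761 + 1.57549) / 9 = 17.404270 / 9 = 1.933808
Sum of squared deviations: (−0.419778)² + (−0.144798)² + (−0.180678)² + (+0.548692)² + (+0.540082)² + (−0.192708)² + (+0.423702)² + (−0.216198)² + (−0.358318)² = 1.214369
Variance = 1.214369 / 8 = 0.151796
SE* = √0.151796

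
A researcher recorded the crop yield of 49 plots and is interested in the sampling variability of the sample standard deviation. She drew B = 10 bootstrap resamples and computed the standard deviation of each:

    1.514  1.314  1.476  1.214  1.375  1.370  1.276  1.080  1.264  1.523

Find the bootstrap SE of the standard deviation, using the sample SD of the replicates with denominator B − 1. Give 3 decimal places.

Bootstrap SE is the standard deviation of the 10 replicate standard deviations.
Mean of replicates: (1.514 + 1.314 + 1.476 + 1.214 + 1.375 + 1.370 + 1.276 + 1.080 + 1.264 + 1.523) / 10 = 13.4060 / 10 = 1.3406
Sum of squared deviations: (+0.1734)² + (−0.0266)² + (+0.1354)² + (−0.1266)² + (+0.0344)² + (+0.0294)² + (−0.0646)² + (−0.2606)² + (−0.0766)² + (+0.1824)² = 0.1784
Variance = 0.1784 / 9 = 0.0198
SE* = √0.0198

SE* = 0.141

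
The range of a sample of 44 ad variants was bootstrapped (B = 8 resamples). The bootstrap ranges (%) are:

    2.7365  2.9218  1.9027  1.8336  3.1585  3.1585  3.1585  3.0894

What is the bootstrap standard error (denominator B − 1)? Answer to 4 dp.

Bootstrap SE is the standard deviation of the 8 replicate ranges.
Mean of replicates: (2.7365 + 2.9218 + 1.9027 + 1.8336 + 3.1585 + 3.1585 + 3.1585 + 3.0894) / 8 = 21.95950 / 8 = 2.74494
Sum of squared deviations: (−0.00844)² + (+0.17686)² + (−0.84224)² + (−0.91134)² + (+0.41356)² + (+0.41356)² + (+0.41356)² + (+0.34446)² = 2.20301
Variance = 2.20301 / 7 = 0.31472
SE* = √0.31472

SE* = 0.5610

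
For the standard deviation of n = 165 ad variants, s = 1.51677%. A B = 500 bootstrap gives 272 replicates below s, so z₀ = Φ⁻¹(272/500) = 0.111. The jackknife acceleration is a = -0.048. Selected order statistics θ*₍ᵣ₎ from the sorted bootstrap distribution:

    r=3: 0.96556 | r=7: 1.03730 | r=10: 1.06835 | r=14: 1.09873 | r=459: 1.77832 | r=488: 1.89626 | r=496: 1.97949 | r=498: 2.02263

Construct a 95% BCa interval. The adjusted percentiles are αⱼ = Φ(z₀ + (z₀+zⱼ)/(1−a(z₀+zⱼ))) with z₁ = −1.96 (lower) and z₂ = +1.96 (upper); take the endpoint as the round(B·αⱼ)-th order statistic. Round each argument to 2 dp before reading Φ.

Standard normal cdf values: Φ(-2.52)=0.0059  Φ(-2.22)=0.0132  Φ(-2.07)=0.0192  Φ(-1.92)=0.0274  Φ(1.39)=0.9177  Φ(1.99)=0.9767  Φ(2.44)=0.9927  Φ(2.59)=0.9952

(1.09873, 1.89626)

Lower: z₀ + z₁ = 0.111 + (-1.960) = -1.849; 1 − a(z₀+z₁) = 1 − (-0.048)(-1.849) = 0.9112; argument = 0.111 + (-1.849)/0.9112 = -1.9181 → -1.92.
α₁ = Φ(-1.92) = 0.0274; rank = round(500 × 0.0274) = 14; θ*₍14₎ = 1.09873.
Upper: z₀ + z₂ = 2.071; 1 − a(z₀+z₂) = 1.0994; argument = 1.9947 → 1.99; α₂ = 0.9767; rank = 488; θ*₍488₎ = 1.89626.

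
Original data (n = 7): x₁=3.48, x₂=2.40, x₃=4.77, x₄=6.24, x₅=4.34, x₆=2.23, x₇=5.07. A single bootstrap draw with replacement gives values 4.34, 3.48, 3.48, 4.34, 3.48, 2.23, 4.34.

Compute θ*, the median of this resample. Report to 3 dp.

Sorted: 2.23, 3.48, 3.48, 3.48, 4.34, 4.34, 4.34
Median = middle value = 3.480

θ* = 3.480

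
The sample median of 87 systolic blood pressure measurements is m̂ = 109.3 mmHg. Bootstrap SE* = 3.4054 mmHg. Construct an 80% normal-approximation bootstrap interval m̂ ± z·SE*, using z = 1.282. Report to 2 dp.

Margin = 1.282 × 3.4054 = 4.366
Interval: 109.3 ± 4.366

(104.93, 113.67)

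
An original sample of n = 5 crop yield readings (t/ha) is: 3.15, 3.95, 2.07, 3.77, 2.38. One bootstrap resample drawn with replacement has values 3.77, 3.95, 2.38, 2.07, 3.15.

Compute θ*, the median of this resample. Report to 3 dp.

θ* = 3.150

Sorted: 2.07, 2.38, 3.15, 3.77, 3.95
Median = middle value = 3.150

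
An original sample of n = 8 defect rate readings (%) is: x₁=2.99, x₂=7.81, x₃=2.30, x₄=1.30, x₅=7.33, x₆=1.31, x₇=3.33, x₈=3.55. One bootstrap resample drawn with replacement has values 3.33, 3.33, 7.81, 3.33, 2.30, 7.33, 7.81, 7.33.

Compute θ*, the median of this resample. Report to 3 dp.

Sorted: 2.30, 3.33, 3.33, 3.33, 7.33, 7.33, 7.81, 7.81
Median = average of the two middle values = 5.330

θ* = 5.330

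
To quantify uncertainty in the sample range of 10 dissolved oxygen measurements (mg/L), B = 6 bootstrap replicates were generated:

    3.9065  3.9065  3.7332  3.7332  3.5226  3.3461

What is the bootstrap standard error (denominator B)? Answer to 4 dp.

Bootstrap SE is the standard deviation of the 6 replicate ranges.
Mean of replicates: (3.9065 + 3.9065 + 3.7332 + 3.7332 + 3.5226 + 3.3461) / 6 = 22.14810 / 6 = 3.69135
Sum of squared deviations: (+0.21515)² + (+0.21515)² + (+0.04185)² + (+0.04185)² + (−0.16875)² + (−0.34525)² = 0.24376
Variance = 0.24376 / 6 = 0.04063
SE* = √0.04063

SE* = 0.2016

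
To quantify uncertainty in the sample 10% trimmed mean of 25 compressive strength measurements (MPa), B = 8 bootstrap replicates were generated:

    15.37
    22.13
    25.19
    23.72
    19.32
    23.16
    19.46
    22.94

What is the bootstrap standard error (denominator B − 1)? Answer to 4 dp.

SE* = 3.1668

Bootstrap SE is the standard deviation of the 8 replicate 10% trimmed means.
Mean of replicates: (15.37 + 22.13 + 25.19 + 23.72 + 19.32 + 23.16 + 19.46 + 22.94) / 8 = 171.29000 / 8 = 21.41125
Sum of squared deviations: (−6.04125)² + (+0.71875)² + (+3.77875)² + (+2.30875)² + (−2.09125)² + (+1.74875)² + (−1.95125)² + (+1.52875)² = 70.19849
Variance = 70.19849 / 7 = 10.02836
SE* = √10.02836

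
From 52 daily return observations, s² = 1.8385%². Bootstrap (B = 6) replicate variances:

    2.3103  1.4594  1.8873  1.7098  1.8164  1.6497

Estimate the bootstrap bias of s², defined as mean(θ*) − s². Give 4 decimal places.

bias = −0.0330

mean(θ*) = (2.3103 + 1.4594 + 1.8873 + 1.7098 + 1.8164 + 1.6497) / 6 = 1.80548
bias = 1.80548 − 1.8385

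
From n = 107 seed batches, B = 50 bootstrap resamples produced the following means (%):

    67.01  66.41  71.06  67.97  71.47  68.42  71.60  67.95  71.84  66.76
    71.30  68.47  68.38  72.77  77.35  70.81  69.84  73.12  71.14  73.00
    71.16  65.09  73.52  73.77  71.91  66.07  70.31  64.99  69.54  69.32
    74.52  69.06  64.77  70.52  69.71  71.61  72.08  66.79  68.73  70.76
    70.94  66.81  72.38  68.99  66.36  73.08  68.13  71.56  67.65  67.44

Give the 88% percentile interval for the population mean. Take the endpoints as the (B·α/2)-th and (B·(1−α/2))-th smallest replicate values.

Sorted replicates: 64.77, 64.99, 65.09, 66.07, 66.36, 66.41, 66.76, 66.79, 66.81, 67.01, 67.44, 67.65, 67.95, 67.97, 68.13, 68.38, 68.42, 68.47, 68.73, 68.99, 69.06, 69.32, 69.54, 69.71, 69.84, 70.31, 70.52, 70.76, 70.81, 70.94, 71.06, 71.14, 71.16, 71.30, 71.47, 71.56, 71.60, 71.61, 71.84, 71.91, 72.08, 72.38, 72.77, 73.00, 73.08, 73.12, 73.52, 73.77, 74.52, 77.35
α = 0.12; lower rank = 50 × 0.060 = 3; upper rank = 50 × 0.940 = 47.
The 3rd smallest replicate is 65.09; the 47th is 73.52.

(65.09, 73.52)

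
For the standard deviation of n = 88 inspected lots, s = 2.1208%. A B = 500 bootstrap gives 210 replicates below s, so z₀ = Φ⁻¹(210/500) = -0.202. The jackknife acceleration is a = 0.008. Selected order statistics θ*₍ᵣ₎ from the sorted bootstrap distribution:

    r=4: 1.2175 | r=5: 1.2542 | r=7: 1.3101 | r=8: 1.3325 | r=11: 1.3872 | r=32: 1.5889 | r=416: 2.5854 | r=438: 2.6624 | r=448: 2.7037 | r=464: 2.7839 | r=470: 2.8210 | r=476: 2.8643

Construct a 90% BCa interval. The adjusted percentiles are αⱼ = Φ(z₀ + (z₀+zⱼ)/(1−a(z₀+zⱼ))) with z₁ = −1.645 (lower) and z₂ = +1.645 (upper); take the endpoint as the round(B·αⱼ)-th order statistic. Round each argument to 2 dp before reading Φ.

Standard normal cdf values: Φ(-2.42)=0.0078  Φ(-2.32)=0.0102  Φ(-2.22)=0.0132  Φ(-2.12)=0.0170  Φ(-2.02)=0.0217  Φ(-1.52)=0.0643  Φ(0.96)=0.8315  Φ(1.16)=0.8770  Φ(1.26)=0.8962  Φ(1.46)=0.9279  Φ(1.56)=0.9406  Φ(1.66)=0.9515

(1.3872, 2.7037)

Lower: z₀ + z₁ = -0.202 + (-1.645) = -1.847; 1 − a(z₀+z₁) = 1 − (0.008)(-1.847) = 1.0148; argument = -0.202 + (-1.847)/1.0148 = -2.0221 → -2.02.
α₁ = Φ(-2.02) = 0.0217; rank = round(500 × 0.0217) = 11; θ*₍11₎ = 1.3872.
Upper: z₀ + z₂ = 1.443; 1 − a(z₀+z₂) = 0.9885; argument = 1.2579 → 1.26; α₂ = 0.8962; rank = 448; θ*₍448₎ = 2.7037.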